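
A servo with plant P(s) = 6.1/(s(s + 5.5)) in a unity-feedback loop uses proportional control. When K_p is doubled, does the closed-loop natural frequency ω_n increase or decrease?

ω_n = √(6.1·K_p), which grows with K_p.

increase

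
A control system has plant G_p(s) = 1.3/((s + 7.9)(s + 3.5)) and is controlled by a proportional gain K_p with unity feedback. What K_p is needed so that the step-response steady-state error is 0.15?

K_p = 121

The loop is type 0, so e_ss(step) = 1/(1 + K_pos) with K_pos = K_p·G_p(0).
G_p(0) = 0.04702. Require 1/(1 + K_p·0.04702) = 0.15, so 1 + 0.04702·K_p = 6.667.
K_p = (6.667 − 1)/0.04702 = 121.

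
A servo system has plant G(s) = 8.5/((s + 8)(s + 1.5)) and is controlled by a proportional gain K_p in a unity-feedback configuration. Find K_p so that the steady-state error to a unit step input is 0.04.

K_p = 33.9

For a type-0 loop with proportional control, e_ss = 1/(1 + K_p·G(0)).
G(0) = 0.7083. Require 1/(1 + K_p·0.7083) = 0.04, so 1 + 0.7083·K_p = 25.
K_p = (25 − 1)/0.7083 = 33.9.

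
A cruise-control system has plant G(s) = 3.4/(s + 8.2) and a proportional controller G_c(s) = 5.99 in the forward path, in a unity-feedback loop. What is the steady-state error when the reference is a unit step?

0.287

The loop is type 0. Static position error constant K_pos = G_c(0)·G(0) = 5.99·0.4146 = 2.484.
Steady-state error to a unit step: e_ss = 1/(1+K_pos) = 1/3.484 = 0.287.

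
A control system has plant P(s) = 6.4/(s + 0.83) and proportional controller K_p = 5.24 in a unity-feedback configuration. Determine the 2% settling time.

Closed-loop transfer function: T(s) = K_p·P(s)/(1 + K_p·P(s)) = 33.54/(s + 0.83 + 33.54) = 33.54/(s + 34.37).
Time constant τ = 1/34.37 = 0.0291 s, so the 2% settling time is about 4τ = 0.116 s.

T_s ≈ 0.116 s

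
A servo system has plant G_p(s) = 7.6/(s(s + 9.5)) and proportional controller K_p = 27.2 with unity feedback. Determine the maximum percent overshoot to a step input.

From 1 + K_pG_p(s) = 0: s² + 9.5s + 206.7 = 0 ⇒ ω_n = 14.38, ζ = 0.3304.
%OS = 100·exp(−πζ/√(1−ζ²)) = 100·exp(−π·0.3304/√0.8909) = 33.3%.

33.3%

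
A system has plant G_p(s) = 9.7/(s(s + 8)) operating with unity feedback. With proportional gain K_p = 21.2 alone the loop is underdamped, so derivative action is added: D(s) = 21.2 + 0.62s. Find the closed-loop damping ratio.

ζ = 0.489

Forward path: (21.2 + 0.62s)·9.7/(s(s+8)). The closed-loop characteristic equation is s² + (8 + 9.7·0.62)s + 9.7·21.2 = 0.
That is s² + 14.01s + 205.6 = 0, so ω_n = 14.34 rad/s and ζ = 14.01/(2·14.34) = 0.4886.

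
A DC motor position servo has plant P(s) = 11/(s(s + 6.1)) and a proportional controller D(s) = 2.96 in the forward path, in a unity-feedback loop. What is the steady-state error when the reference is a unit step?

0

The open loop D(s)P(s) has a pole at the origin (type 1), so the static position error constant is infinite and e_ss = 1/(1+∞) = 0.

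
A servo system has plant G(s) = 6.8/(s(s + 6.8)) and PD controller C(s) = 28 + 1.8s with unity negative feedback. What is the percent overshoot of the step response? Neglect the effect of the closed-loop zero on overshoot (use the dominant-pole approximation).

Forward path: (28 + 1.8s)·6.8/(s(s+6.8)). The closed-loop characteristic equation is s² + (6.8 + 6.8·1.8)s + 6.8·28 = 0.
That is s² + 19.04s + 190.4 = 0, so ω_n = 13.8 rad/s and ζ = 19.04/(2·13.8) = 0.6899.
%OS = 100·exp(−πζ/√(1−ζ²)) = 5.01%.

5.01%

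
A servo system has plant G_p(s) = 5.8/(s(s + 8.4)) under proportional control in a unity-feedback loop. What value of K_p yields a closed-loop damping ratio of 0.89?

K_p = 3.84

Closed-loop characteristic equation: s² + 8.4s + K_p·5.8 = 0.
So ω_n = √(5.8K_p) and 2ζω_n = 8.4, giving ζ = 8.4/(2√(5.8K_p)).
Setting ζ = 0.89: √(5.8K_p) = 8.4/(2·0.89) = 4.719, so K_p = 22.27/5.8 = 3.84.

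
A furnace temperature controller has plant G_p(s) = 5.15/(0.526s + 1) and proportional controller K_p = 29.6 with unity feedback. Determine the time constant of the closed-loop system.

Closed loop: T(s) = K_p·G_p/(1+K_p·G_p) = 152.4/(0.526s + 1 + 152.4), with pole at s = −(1 + 152.4)/0.526 = −291.7.
Closed-loop time constant τ = 1/291.7 = 0.00343 s.

τ = 0.00343 s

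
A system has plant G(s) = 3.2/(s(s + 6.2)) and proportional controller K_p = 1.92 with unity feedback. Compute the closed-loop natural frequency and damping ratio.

With unity feedback the closed-loop characteristic equation is s² + 6.2s + 1.92·3.2 = s² + 6.2s + 6.144 = 0.
So ω_n² = 6.144 ⇒ ω_n = 2.479 rad/s, and ζ = 6.2/(2ω_n) = 1.25.

ω_n = 2.48 rad/s, ζ = 1.25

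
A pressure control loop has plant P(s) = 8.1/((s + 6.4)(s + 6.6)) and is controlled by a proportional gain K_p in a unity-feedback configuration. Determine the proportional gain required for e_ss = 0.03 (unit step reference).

K_p = 169

The loop is type 0, so e_ss(step) = 1/(1 + K_pos) with K_pos = K_p·P(0).
P(0) = 0.1918. Require 1/(1 + K_p·0.1918) = 0.03, so 1 + 0.1918·K_p = 33.33.
K_p = (33.33 − 1)/0.1918 = 169.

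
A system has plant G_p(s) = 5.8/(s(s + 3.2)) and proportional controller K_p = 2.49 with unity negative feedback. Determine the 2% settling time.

The closed-loop denominator s² + 3.2s + 14.44 gives ω_n = √14.44 = 3.8 and ζ = 3.2/(2ω_n) = 0.421.
2% settling time T_s ≈ 4/(ζω_n) = 4/1.6 = 2.5 s.

T_s ≈ 2.5 s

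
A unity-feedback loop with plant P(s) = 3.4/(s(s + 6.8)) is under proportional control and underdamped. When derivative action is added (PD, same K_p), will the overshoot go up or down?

decrease

With PD the characteristic equation becomes s² + (a + K·K_d)s + K·K_p = 0; the damping term grows, ζ rises, overshoot falls.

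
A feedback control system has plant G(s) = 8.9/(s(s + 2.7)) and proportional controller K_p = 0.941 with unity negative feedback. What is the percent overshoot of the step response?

19.1%

From 1 + K_pG(s) = 0: s² + 2.7s + 8.375 = 0 ⇒ ω_n = 2.894, ζ = 0.4665.
%OS = 100·exp(−πζ/√(1−ζ²)) = 100·exp(−π·0.4665/√0.7824) = 19.1%.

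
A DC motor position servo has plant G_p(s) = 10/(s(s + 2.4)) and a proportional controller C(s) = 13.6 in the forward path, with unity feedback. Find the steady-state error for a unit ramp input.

The loop has one pole at the origin (type 1). Velocity error constant K_v = lim_{s→0} s·C(s)G_p(s) = 13.6·10/2.4 = 56.67.
Steady-state error to a unit ramp: e_ss = 1/K_v = 0.0176.

0.0176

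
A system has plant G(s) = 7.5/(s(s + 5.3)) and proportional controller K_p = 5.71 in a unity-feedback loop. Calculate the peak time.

T_p = 0.525 s

From 1 + K_pG(s) = 0: s² + 5.3s + 42.83 = 0 ⇒ ω_n = 6.544, ζ = 0.4049.
Damped frequency ω_d = ω_n√(1−ζ²) = 5.984 rad/s, so peak time T_p = π/ω_d = 0.525 s.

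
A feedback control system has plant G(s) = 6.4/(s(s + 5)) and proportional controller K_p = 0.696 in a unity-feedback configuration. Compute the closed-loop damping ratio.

The closed-loop denominator is s(s+5) + 0.696·6.4 = s² + 5s + 4.454.
So ω_n² = 4.454 ⇒ ω_n = 2.111 rad/s, and ζ = 5/(2ω_n) = 1.18.

ζ = 1.18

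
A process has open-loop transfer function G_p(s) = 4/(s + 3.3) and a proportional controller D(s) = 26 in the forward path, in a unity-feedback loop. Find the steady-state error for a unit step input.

0.0308

The loop is type 0. Static position error constant K_pos = D(0)·G_p(0) = 26·1.212 = 31.52.
Steady-state error to a unit step: e_ss = 1/(1+K_pos) = 1/32.52 = 0.0308.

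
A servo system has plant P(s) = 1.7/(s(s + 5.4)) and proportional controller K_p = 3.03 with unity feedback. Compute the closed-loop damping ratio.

ζ = 1.19

With unity feedback the closed-loop characteristic equation is s² + 5.4s + 3.03·1.7 = s² + 5.4s + 5.151 = 0.
Matching s² + 2ζω_n s + ω_n²: ω_n = √5.151 = 2.27 rad/s and 2ζω_n = 5.4, so ζ = 5.4/(2·2.27) = 1.19.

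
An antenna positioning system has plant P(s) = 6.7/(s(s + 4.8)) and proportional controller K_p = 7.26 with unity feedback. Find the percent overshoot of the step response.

31.6%

Closed-loop characteristic equation: s² + 4.8s + 48.64 = 0, so ω_n = 6.974 rad/s and ζ = 4.8/(2·6.974) = 0.3441.
%OS = 100·exp(−πζ/√(1−ζ²)) = 100·exp(−π·0.3441/√0.8816) = 31.6%.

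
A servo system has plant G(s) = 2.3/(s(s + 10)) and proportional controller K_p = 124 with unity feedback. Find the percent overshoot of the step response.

The closed-loop denominator s² + 10s + 285.2 gives ω_n = √285.2 = 16.89 and ζ = 10/(2ω_n) = 0.2961.
%OS = 100·exp(−πζ/√(1−ζ²)) = 100·exp(−π·0.2961/√0.9123) = 37.8%.

37.8%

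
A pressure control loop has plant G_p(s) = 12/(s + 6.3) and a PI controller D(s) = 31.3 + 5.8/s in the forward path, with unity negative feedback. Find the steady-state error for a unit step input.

0

The open loop D(s)G_p(s) has a pole at the origin (type 1), so the static position error constant is infinite and e_ss = 1/(1+∞) = 0.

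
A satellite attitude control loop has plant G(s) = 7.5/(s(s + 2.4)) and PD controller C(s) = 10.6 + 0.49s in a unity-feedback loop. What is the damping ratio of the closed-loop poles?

Forward path: (10.6 + 0.49s)·7.5/(s(s+2.4)). The closed-loop characteristic equation is s² + (2.4 + 7.5·0.49)s + 7.5·10.6 = 0.
That is s² + 6.075s + 79.5 = 0, so ω_n = 8.916 rad/s and ζ = 6.075/(2·8.916) = 0.3407.

ζ = 0.341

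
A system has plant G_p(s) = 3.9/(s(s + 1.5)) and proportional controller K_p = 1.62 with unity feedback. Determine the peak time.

T_p = 1.31 s

From 1 + K_pG_p(s) = 0: s² + 1.5s + 6.318 = 0 ⇒ ω_n = 2.514, ζ = 0.2984.
Damped frequency ω_d = ω_n√(1−ζ²) = 2.399 rad/s, so peak time T_p = π/ω_d = 1.31 s.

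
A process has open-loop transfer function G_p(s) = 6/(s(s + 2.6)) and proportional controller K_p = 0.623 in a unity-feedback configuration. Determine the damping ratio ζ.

ζ = 0.672

The closed-loop denominator is s(s+2.6) + 0.623·6 = s² + 2.6s + 3.738.
Matching s² + 2ζω_n s + ω_n²: ω_n = √3.738 = 1.933 rad/s and 2ζω_n = 2.6, so ζ = 2.6/(2·1.933) = 0.672.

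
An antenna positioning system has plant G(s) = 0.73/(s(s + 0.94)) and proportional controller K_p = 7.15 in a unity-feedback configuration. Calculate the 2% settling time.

T_s ≈ 8.51 s

The closed-loop denominator s² + 0.94s + 5.22 gives ω_n = √5.22 = 2.285 and ζ = 0.94/(2ω_n) = 0.2057.
2% settling time T_s ≈ 4/(ζω_n) = 4/0.47 = 8.51 s.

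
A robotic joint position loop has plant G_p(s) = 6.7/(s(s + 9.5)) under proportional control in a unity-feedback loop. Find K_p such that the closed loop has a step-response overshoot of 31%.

From %OS = 100·exp(−πζ/√(1−ζ²)) = 31%, ζ = −ln(0.31)/√(π²+ln²(0.31)) = 0.3493.
Characteristic equation s² + 9.5s + 6.7K_p = 0 gives ζ = 9.5/(2√(6.7K_p)).
Setting ζ = 0.3493: √(6.7K_p) = 9.5/(2·0.3493) = 13.6, so K_p = 184.9/6.7 = 27.6.

K_p = 27.6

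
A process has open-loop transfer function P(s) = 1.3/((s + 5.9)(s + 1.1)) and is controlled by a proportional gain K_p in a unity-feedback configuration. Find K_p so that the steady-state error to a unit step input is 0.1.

K_p = 44.9

The loop is type 0, so e_ss(step) = 1/(1 + K_pos) with K_pos = K_p·P(0).
P(0) = 0.2003. Require 1/(1 + K_p·0.2003) = 0.1, so 1 + 0.2003·K_p = 10.
K_p = (10 − 1)/0.2003 = 44.9.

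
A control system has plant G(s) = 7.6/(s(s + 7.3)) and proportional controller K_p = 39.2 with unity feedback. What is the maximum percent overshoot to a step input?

From 1 + K_pG(s) = 0: s² + 7.3s + 297.9 = 0 ⇒ ω_n = 17.26, ζ = 0.2115.
%OS = 100·exp(−πζ/√(1−ζ²)) = 100·exp(−π·0.2115/√0.9553) = 50.7%.

50.7%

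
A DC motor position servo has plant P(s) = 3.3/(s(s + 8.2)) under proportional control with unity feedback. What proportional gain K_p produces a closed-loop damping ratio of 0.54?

K_p = 17.5

Closed-loop characteristic equation: s² + 8.2s + K_p·3.3 = 0.
So ω_n = √(3.3K_p) and 2ζω_n = 8.2, giving ζ = 8.2/(2√(3.3K_p)).
Setting ζ = 0.54: √(3.3K_p) = 8.2/(2·0.54) = 7.593, so K_p = 57.65/3.3 = 17.5.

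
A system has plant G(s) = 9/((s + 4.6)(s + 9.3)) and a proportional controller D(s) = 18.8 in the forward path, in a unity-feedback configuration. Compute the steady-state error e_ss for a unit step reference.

The loop is type 0. Static position error constant K_pos = D(0)·G(0) = 18.8·0.2104 = 3.955.
Steady-state error to a unit step: e_ss = 1/(1+K_pos) = 1/4.955 = 0.202.

0.202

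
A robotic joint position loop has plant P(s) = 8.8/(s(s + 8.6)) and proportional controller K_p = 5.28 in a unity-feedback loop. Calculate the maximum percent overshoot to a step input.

Closed-loop characteristic equation: s² + 8.6s + 46.46 = 0, so ω_n = 6.816 rad/s and ζ = 8.6/(2·6.816) = 0.6308.
%OS = 100·exp(−πζ/√(1−ζ²)) = 100·exp(−π·0.6308/√0.6021) = 7.78%.

7.78%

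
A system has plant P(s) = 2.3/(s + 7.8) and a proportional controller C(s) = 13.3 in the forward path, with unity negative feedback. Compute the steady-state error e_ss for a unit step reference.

The loop is type 0. Static position error constant K_pos = C(0)·P(0) = 13.3·0.2949 = 3.922.
Steady-state error to a unit step: e_ss = 1/(1+K_pos) = 1/4.922 = 0.203.

0.203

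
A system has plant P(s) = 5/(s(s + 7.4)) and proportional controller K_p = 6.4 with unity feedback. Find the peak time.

T_p = 0.734 s

Closed-loop characteristic equation: s² + 7.4s + 32 = 0, so ω_n = 5.657 rad/s and ζ = 7.4/(2·5.657) = 0.6541.
Damped frequency ω_d = ω_n√(1−ζ²) = 4.279 rad/s, so peak time T_p = π/ω_d = 0.734 s.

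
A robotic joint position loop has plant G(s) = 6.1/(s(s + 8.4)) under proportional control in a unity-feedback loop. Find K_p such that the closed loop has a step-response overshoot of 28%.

K_p = 20.5

From %OS = 100·exp(−πζ/√(1−ζ²)) = 28%, ζ = −ln(0.28)/√(π²+ln²(0.28)) = 0.3755.
Characteristic equation s² + 8.4s + 6.1K_p = 0 gives ζ = 8.4/(2√(6.1K_p)).
Setting ζ = 0.3755: √(6.1K_p) = 8.4/(2·0.3755) = 11.18, so K_p = 125.1/6.1 = 20.5.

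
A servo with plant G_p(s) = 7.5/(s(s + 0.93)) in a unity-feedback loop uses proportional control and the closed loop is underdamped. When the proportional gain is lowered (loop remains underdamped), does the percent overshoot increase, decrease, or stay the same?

decrease

ζ = 0.93/(2√(7.5K_p)) rises as K_p falls; higher damping means less overshoot.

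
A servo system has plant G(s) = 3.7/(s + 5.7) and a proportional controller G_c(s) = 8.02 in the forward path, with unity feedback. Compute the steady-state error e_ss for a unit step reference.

0.161

The loop is type 0. Static position error constant K_pos = G_c(0)·G(0) = 8.02·0.6491 = 5.206.
Steady-state error to a unit step: e_ss = 1/(1+K_pos) = 1/6.206 = 0.161.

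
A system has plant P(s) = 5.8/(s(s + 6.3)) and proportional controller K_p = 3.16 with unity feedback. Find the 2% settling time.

T_s ≈ 1.27 s

The closed-loop denominator s² + 6.3s + 18.33 gives ω_n = √18.33 = 4.281 and ζ = 6.3/(2ω_n) = 0.7358.
2% settling time T_s ≈ 4/(ζω_n) = 4/3.15 = 1.27 s.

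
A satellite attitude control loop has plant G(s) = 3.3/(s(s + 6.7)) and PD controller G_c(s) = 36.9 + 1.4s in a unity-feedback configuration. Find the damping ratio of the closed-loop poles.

Forward path: (36.9 + 1.4s)·3.3/(s(s+6.7)). The closed-loop characteristic equation is s² + (6.7 + 3.3·1.4)s + 3.3·36.9 = 0.
That is s² + 11.32s + 121.8 = 0, so ω_n = 11.03 rad/s and ζ = 11.32/(2·11.03) = 0.5129.

ζ = 0.513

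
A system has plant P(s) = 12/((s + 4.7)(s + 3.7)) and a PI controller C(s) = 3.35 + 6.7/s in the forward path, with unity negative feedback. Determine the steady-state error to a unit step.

The open loop C(s)P(s) has a pole at the origin (type 1), so the static position error constant is infinite and e_ss = 1/(1+∞) = 0.

0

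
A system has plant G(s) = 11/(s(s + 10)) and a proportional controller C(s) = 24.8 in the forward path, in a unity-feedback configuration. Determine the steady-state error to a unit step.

The open loop C(s)G(s) has a pole at the origin (type 1), so the static position error constant is infinite and e_ss = 1/(1+∞) = 0.

0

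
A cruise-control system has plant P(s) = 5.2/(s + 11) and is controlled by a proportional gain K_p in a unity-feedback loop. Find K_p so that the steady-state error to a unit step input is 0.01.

Steady-state error for a unit step on this type-0 loop is 1/(1 + K_p·P(0)).
P(0) = 0.4727. Require 1/(1 + K_p·0.4727) = 0.01, so 1 + 0.4727·K_p = 100.
K_p = (100 − 1)/0.4727 = 209.

K_p = 209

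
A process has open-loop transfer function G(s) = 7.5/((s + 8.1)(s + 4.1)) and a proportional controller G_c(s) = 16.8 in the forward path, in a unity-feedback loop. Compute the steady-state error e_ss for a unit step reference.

0.209

The loop is type 0. Static position error constant K_pos = G_c(0)·G(0) = 16.8·0.2258 = 3.794.
Steady-state error to a unit step: e_ss = 1/(1+K_pos) = 1/4.794 = 0.209.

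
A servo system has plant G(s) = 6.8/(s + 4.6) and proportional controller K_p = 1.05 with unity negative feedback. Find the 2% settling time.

T_s ≈ 0.341 s

Closed-loop transfer function: T(s) = K_p·G(s)/(1 + K_p·G(s)) = 7.14/(s + 4.6 + 7.14) = 7.14/(s + 11.74).
Time constant τ = 1/11.74 = 0.08518 s, so the 2% settling time is about 4τ = 0.341 s.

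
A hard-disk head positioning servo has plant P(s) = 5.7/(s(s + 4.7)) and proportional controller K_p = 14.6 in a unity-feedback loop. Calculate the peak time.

T_p = 0.356 s

From 1 + K_pP(s) = 0: s² + 4.7s + 83.22 = 0 ⇒ ω_n = 9.122, ζ = 0.2576.
Damped frequency ω_d = ω_n√(1−ζ²) = 8.815 rad/s, so peak time T_p = π/ω_d = 0.356 s.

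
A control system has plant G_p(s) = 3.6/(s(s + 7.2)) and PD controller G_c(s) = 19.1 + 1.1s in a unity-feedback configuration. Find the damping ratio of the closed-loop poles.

ζ = 0.673

Forward path: (19.1 + 1.1s)·3.6/(s(s+7.2)). The closed-loop characteristic equation is s² + (7.2 + 3.6·1.1)s + 3.6·19.1 = 0.
That is s² + 11.16s + 68.76 = 0, so ω_n = 8.292 rad/s and ζ = 11.16/(2·8.292) = 0.6729.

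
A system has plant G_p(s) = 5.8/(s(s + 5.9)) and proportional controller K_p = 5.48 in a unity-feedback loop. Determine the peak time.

The closed-loop denominator s² + 5.9s + 31.78 gives ω_n = √31.78 = 5.638 and ζ = 5.9/(2ω_n) = 0.5233.
Damped frequency ω_d = ω_n√(1−ζ²) = 4.804 rad/s, so peak time T_p = π/ω_d = 0.654 s.

T_p = 0.654 s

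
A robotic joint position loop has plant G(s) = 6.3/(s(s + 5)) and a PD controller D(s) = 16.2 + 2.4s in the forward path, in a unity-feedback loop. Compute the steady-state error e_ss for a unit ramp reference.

The loop has one pole at the origin (type 1). Velocity error constant K_v = lim_{s→0} s·D(s)G(s) = 16.2·6.3/5 = 20.41.
Steady-state error to a unit ramp: e_ss = 1/K_v = 0.049.

0.049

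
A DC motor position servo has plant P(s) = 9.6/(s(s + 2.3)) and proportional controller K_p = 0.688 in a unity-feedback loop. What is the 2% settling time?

T_s ≈ 3.48 s

Closed-loop characteristic equation: s² + 2.3s + 6.605 = 0, so ω_n = 2.57 rad/s and ζ = 2.3/(2·2.57) = 0.4475.
2% settling time T_s ≈ 4/(ζω_n) = 4/1.15 = 3.48 s.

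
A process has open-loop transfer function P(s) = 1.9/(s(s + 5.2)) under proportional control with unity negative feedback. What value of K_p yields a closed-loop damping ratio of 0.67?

Closed-loop characteristic equation: s² + 5.2s + K_p·1.9 = 0.
So ω_n = √(1.9K_p) and 2ζω_n = 5.2, giving ζ = 5.2/(2√(1.9K_p)).
Setting ζ = 0.67: √(1.9K_p) = 5.2/(2·0.67) = 3.881, so K_p = 15.06/1.9 = 7.93.

K_p = 7.93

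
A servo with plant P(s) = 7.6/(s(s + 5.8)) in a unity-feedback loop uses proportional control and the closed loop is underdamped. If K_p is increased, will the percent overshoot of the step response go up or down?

increase

ζ = 5.8/(2√(7.6K_p)) decreases as K_p grows; lower damping means more overshoot.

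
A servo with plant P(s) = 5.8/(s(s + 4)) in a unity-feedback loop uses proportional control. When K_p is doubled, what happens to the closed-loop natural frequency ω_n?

increase

ω_n = √(5.8·K_p), which grows with K_p.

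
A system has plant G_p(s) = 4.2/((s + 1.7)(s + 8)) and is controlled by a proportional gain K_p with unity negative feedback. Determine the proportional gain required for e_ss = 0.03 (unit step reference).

The loop is type 0, so e_ss(step) = 1/(1 + K_pos) with K_pos = K_p·G_p(0).
G_p(0) = 0.3088. Require 1/(1 + K_p·0.3088) = 0.03, so 1 + 0.3088·K_p = 33.33.
K_p = (33.33 − 1)/0.3088 = 105.

K_p = 105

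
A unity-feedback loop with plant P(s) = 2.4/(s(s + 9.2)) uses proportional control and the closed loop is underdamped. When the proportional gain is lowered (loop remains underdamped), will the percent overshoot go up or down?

ζ = 9.2/(2√(2.4K_p)) rises as K_p falls; higher damping means less overshoot.

decrease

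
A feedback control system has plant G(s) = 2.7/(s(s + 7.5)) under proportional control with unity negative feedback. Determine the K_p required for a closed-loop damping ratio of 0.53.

K_p = 18.5

Closed-loop characteristic equation: s² + 7.5s + K_p·2.7 = 0.
So ω_n = √(2.7K_p) and 2ζω_n = 7.5, giving ζ = 7.5/(2√(2.7K_p)).
Setting ζ = 0.53: √(2.7K_p) = 7.5/(2·0.53) = 7.075, so K_p = 50.06/2.7 = 18.5.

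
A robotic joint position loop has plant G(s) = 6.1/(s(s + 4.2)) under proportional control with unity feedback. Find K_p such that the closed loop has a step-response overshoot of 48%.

From %OS = 100·exp(−πζ/√(1−ζ²)) = 48%, ζ = −ln(0.48)/√(π²+ln²(0.48)) = 0.2275.
Characteristic equation s² + 4.2s + 6.1K_p = 0 gives ζ = 4.2/(2√(6.1K_p)).
Setting ζ = 0.2275: √(6.1K_p) = 4.2/(2·0.2275) = 9.231, so K_p = 85.2/6.1 = 14.

K_p = 14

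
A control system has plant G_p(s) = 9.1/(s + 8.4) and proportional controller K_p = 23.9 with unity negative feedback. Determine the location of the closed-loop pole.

Closed-loop transfer function: T(s) = K_p·G_p(s)/(1 + K_p·G_p(s)) = 217.5/(s + 8.4 + 217.5) = 217.5/(s + 225.9).
The closed-loop pole is at s = −225.9.

s = -225.9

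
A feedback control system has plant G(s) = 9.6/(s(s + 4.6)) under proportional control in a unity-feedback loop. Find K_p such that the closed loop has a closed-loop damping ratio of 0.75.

Closed-loop characteristic equation: s² + 4.6s + K_p·9.6 = 0.
So ω_n = √(9.6K_p) and 2ζω_n = 4.6, giving ζ = 4.6/(2√(9.6K_p)).
Setting ζ = 0.75: √(9.6K_p) = 4.6/(2·0.75) = 3.067, so K_p = 9.404/9.6 = 0.98.

K_p = 0.98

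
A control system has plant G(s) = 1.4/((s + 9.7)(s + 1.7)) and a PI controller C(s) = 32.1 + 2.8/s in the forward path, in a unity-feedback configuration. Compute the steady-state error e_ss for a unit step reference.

0

The open loop C(s)G(s) has a pole at the origin (type 1), so the static position error constant is infinite and e_ss = 1/(1+∞) = 0.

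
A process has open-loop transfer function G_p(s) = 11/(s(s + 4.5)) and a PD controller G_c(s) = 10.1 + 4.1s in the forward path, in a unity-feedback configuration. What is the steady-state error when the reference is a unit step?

The open loop G_c(s)G_p(s) has a pole at the origin (type 1), so the static position error constant is infinite and e_ss = 1/(1+∞) = 0.

0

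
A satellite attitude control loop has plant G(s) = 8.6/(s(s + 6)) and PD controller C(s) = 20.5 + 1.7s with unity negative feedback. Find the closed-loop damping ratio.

ζ = 0.776

Forward path: (20.5 + 1.7s)·8.6/(s(s+6)). The closed-loop characteristic equation is s² + (6 + 8.6·1.7)s + 8.6·20.5 = 0.
That is s² + 20.62s + 176.3 = 0, so ω_n = 13.28 rad/s and ζ = 20.62/(2·13.28) = 0.7765.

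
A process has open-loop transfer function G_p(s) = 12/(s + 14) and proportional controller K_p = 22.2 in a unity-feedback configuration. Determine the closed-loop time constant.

Closed-loop transfer function: T(s) = K_p·G_p(s)/(1 + K_p·G_p(s)) = 266.4/(s + 14 + 266.4) = 266.4/(s + 280.4).
Time constant τ = 1/280.4 = 0.00357 s.

τ = 0.00357 s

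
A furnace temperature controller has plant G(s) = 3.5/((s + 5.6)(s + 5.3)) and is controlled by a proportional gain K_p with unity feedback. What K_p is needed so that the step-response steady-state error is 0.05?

K_p = 161

The loop is type 0, so e_ss(step) = 1/(1 + K_pos) with K_pos = K_p·G(0).
G(0) = 0.1179. Require 1/(1 + K_p·0.1179) = 0.05, so 1 + 0.1179·K_p = 20.
K_p = (20 − 1)/0.1179 = 161.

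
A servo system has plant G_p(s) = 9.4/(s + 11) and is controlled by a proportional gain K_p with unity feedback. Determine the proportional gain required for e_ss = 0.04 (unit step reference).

K_p = 28.1

The loop is type 0, so e_ss(step) = 1/(1 + K_pos) with K_pos = K_p·G_p(0).
G_p(0) = 0.8545. Require 1/(1 + K_p·0.8545) = 0.04, so 1 + 0.8545·K_p = 25.
K_p = (25 − 1)/0.8545 = 28.1.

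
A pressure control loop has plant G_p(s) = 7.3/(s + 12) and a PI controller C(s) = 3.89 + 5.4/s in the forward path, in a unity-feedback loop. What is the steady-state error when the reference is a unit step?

The open loop C(s)G_p(s) has a pole at the origin (type 1), so the static position error constant is infinite and e_ss = 1/(1+∞) = 0.

0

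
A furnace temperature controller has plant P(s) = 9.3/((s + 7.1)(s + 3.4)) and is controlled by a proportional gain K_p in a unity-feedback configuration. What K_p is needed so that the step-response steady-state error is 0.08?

For a type-0 loop with proportional control, e_ss = 1/(1 + K_p·P(0)).
P(0) = 0.3853. Require 1/(1 + K_p·0.3853) = 0.08, so 1 + 0.3853·K_p = 12.5.
K_p = (12.5 − 1)/0.3853 = 29.9.

K_p = 29.9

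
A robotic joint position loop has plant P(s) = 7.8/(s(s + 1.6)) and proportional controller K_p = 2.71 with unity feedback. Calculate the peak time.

T_p = 0.694 s

The closed-loop denominator s² + 1.6s + 21.14 gives ω_n = √21.14 = 4.598 and ζ = 1.6/(2ω_n) = 0.174.
Damped frequency ω_d = ω_n√(1−ζ²) = 4.527 rad/s, so peak time T_p = π/ω_d = 0.694 s.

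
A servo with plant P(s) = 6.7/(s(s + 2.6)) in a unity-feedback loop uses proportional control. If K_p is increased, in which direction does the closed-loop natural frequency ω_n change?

increase

ω_n = √(6.7·K_p), which grows with K_p.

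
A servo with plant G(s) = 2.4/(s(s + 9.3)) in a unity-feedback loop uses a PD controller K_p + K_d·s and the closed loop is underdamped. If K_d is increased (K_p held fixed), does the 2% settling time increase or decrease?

decrease

Characteristic equation s² + (9.3 + 2.4K_d)s + 2.4K_p = 0: raising K_d increases ζω_n = (9.3+2.4K_d)/2 while the loop stays underdamped, so T_s ≈ 4/(ζω_n) decreases.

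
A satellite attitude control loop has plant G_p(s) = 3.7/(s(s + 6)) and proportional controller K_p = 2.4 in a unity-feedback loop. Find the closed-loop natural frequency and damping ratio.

With unity feedback the closed-loop characteristic equation is s² + 6s + 2.4·3.7 = s² + 6s + 8.88 = 0.
Matching s² + 2ζω_n s + ω_n²: ω_n = √8.88 = 2.98 rad/s and 2ζω_n = 6, so ζ = 6/(2·2.98) = 1.01.

ω_n = 2.98 rad/s, ζ = 1.01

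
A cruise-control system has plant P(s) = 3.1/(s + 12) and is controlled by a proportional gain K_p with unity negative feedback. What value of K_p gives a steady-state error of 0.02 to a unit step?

K_p = 190

The loop is type 0, so e_ss(step) = 1/(1 + K_pos) with K_pos = K_p·P(0).
P(0) = 0.2583. Require 1/(1 + K_p·0.2583) = 0.02, so 1 + 0.2583·K_p = 50.
K_p = (50 − 1)/0.2583 = 190.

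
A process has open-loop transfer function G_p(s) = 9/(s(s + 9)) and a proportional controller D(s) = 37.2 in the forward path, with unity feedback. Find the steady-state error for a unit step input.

0

The open loop D(s)G_p(s) has a pole at the origin (type 1), so the static position error constant is infinite and e_ss = 1/(1+∞) = 0.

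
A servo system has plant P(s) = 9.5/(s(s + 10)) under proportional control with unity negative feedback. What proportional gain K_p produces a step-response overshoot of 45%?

From %OS = 100·exp(−πζ/√(1−ζ²)) = 45%, ζ = −ln(0.45)/√(π²+ln²(0.45)) = 0.2463.
Characteristic equation s² + 10s + 9.5K_p = 0 gives ζ = 10/(2√(9.5K_p)).
Setting ζ = 0.2463: √(9.5K_p) = 10/(2·0.2463) = 20.3, so K_p = 412/9.5 = 43.4.

K_p = 43.4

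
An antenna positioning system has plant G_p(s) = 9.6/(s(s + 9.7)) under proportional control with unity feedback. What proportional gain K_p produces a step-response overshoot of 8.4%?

From %OS = 100·exp(−πζ/√(1−ζ²)) = 8.4%, ζ = −ln(0.084)/√(π²+ln²(0.084)) = 0.6191.
Characteristic equation s² + 9.7s + 9.6K_p = 0 gives ζ = 9.7/(2√(9.6K_p)).
Setting ζ = 0.6191: √(9.6K_p) = 9.7/(2·0.6191) = 7.833, so K_p = 61.36/9.6 = 6.39.

K_p = 6.39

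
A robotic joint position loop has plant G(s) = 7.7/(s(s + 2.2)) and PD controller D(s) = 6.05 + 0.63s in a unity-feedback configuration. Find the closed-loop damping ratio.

Forward path: (6.05 + 0.63s)·7.7/(s(s+2.2)). The closed-loop characteristic equation is s² + (2.2 + 7.7·0.63)s + 7.7·6.05 = 0.
That is s² + 7.051s + 46.59 = 0, so ω_n = 6.825 rad/s and ζ = 7.051/(2·6.825) = 0.5165.

ζ = 0.517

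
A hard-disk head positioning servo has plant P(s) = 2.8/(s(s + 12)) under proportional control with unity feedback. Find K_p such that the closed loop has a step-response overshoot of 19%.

K_p = 58.9

From %OS = 100·exp(−πζ/√(1−ζ²)) = 19%, ζ = −ln(0.19)/√(π²+ln²(0.19)) = 0.4673.
Characteristic equation s² + 12s + 2.8K_p = 0 gives ζ = 12/(2√(2.8K_p)).
Setting ζ = 0.4673: √(2.8K_p) = 12/(2·0.4673) = 12.84, so K_p = 164.8/2.8 = 58.9.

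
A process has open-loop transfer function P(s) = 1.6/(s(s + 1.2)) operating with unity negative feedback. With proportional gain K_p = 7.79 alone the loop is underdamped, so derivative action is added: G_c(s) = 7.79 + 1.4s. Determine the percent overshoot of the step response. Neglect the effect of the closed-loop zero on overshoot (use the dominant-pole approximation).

17.3%

Forward path: (7.79 + 1.4s)·1.6/(s(s+1.2)). The closed-loop characteristic equation is s² + (1.2 + 1.6·1.4)s + 1.6·7.79 = 0.
That is s² + 3.44s + 12.46 = 0, so ω_n = 3.53 rad/s and ζ = 3.44/(2·3.53) = 0.4872.
%OS = 100·exp(−πζ/√(1−ζ²)) = 17.3%.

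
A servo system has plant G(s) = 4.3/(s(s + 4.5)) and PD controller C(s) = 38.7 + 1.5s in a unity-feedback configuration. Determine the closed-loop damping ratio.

Forward path: (38.7 + 1.5s)·4.3/(s(s+4.5)). The closed-loop characteristic equation is s² + (4.5 + 4.3·1.5)s + 4.3·38.7 = 0.
That is s² + 10.95s + 166.4 = 0, so ω_n = 12.9 rad/s and ζ = 10.95/(2·12.9) = 0.4244.

ζ = 0.424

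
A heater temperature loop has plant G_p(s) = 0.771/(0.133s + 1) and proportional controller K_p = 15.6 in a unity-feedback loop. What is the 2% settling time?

T_s ≈ 0.0408 s

Closed loop: T(s) = K_p·G_p/(1+K_p·G_p) = 12.03/(0.133s + 1 + 12.03), with pole at s = −(1 + 12.03)/0.133 = −97.95.
τ = 1/97.95 = 0.01021 s, so 2% settling time ≈ 4τ = 0.0408 s.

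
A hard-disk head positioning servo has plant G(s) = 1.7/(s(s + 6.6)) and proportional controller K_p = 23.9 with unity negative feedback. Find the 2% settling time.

T_s ≈ 1.21 s

The closed-loop denominator s² + 6.6s + 40.63 gives ω_n = √40.63 = 6.374 and ζ = 6.6/(2ω_n) = 0.5177.
2% settling time T_s ≈ 4/(ζω_n) = 4/3.3 = 1.21 s.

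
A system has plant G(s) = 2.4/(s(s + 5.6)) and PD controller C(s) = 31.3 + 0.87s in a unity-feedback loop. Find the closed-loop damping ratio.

Forward path: (31.3 + 0.87s)·2.4/(s(s+5.6)). The closed-loop characteristic equation is s² + (5.6 + 2.4·0.87)s + 2.4·31.3 = 0.
That is s² + 7.688s + 75.12 = 0, so ω_n = 8.667 rad/s and ζ = 7.688/(2·8.667) = 0.4435.

ζ = 0.444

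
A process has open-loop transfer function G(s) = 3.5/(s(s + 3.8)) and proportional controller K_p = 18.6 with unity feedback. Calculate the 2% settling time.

T_s ≈ 2.11 s

The closed-loop denominator s² + 3.8s + 65.1 gives ω_n = √65.1 = 8.068 and ζ = 3.8/(2ω_n) = 0.2355.
2% settling time T_s ≈ 4/(ζω_n) = 4/1.9 = 2.11 s.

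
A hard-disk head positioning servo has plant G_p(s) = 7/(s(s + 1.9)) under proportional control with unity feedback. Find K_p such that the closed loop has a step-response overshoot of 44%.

From %OS = 100·exp(−πζ/√(1−ζ²)) = 44%, ζ = −ln(0.44)/√(π²+ln²(0.44)) = 0.2528.
Characteristic equation s² + 1.9s + 7K_p = 0 gives ζ = 1.9/(2√(7K_p)).
Setting ζ = 0.2528: √(7K_p) = 1.9/(2·0.2528) = 3.757, so K_p = 14.12/7 = 2.02.

K_p = 2.02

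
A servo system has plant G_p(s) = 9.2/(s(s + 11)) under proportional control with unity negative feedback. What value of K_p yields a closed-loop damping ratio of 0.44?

K_p = 17

Closed-loop characteristic equation: s² + 11s + K_p·9.2 = 0.
So ω_n = √(9.2K_p) and 2ζω_n = 11, giving ζ = 11/(2√(9.2K_p)).
Setting ζ = 0.44: √(9.2K_p) = 11/(2·0.44) = 12.5, so K_p = 156.2/9.2 = 17.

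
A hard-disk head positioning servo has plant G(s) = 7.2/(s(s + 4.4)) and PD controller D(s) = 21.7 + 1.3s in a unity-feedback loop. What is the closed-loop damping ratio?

Forward path: (21.7 + 1.3s)·7.2/(s(s+4.4)). The closed-loop characteristic equation is s² + (4.4 + 7.2·1.3)s + 7.2·21.7 = 0.
That is s² + 13.76s + 156.2 = 0, so ω_n = 12.5 rad/s and ζ = 13.76/(2·12.5) = 0.5504.

ζ = 0.55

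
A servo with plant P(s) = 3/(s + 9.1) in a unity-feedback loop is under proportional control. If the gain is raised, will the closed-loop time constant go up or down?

decrease

The closed-loop bandwidth 9.1+K_p·3 grows with K_p, so τ shrinks.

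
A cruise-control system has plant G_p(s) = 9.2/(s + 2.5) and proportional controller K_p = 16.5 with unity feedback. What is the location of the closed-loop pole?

Closed-loop transfer function: T(s) = K_p·G_p(s)/(1 + K_p·G_p(s)) = 151.8/(s + 2.5 + 151.8) = 151.8/(s + 154.3).
The closed-loop pole is at s = −154.3.

s = -154.3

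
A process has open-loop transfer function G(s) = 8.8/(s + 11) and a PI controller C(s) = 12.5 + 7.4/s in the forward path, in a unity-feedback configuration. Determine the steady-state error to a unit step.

0

The open loop C(s)G(s) has a pole at the origin (type 1), so the static position error constant is infinite and e_ss = 1/(1+∞) = 0.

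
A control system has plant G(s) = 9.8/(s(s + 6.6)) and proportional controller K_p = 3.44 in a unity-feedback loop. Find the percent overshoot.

11.4%

Closed-loop characteristic equation: s² + 6.6s + 33.71 = 0, so ω_n = 5.806 rad/s and ζ = 6.6/(2·5.806) = 0.5684.
%OS = 100·exp(−πζ/√(1−ζ²)) = 100·exp(−π·0.5684/√0.677) = 11.4%.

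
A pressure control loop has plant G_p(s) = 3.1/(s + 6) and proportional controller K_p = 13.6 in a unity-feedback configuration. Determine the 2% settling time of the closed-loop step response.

Closed-loop transfer function: T(s) = K_p·G_p(s)/(1 + K_p·G_p(s)) = 42.16/(s + 6 + 42.16) = 42.16/(s + 48.16).
Time constant τ = 1/48.16 = 0.02076 s, so the 2% settling time is about 4τ = 0.0831 s.

T_s ≈ 0.0831 s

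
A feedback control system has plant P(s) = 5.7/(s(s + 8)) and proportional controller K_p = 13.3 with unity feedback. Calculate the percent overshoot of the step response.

From 1 + K_pP(s) = 0: s² + 8s + 75.81 = 0 ⇒ ω_n = 8.707, ζ = 0.4594.
%OS = 100·exp(−πζ/√(1−ζ²)) = 100·exp(−π·0.4594/√0.7889) = 19.7%.

19.7%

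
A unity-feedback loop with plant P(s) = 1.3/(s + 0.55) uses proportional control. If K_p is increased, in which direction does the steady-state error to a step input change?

e_ss = 1/(1 + K_p·P(0)); a larger K_p raises the denominator, so e_ss decreases.

decrease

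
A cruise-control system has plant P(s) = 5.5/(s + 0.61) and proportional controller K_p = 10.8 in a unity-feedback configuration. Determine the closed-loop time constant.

Closed-loop transfer function: T(s) = K_p·P(s)/(1 + K_p·P(s)) = 59.4/(s + 0.61 + 59.4) = 59.4/(s + 60.01).
Time constant τ = 1/60.01 = 0.0167 s.

τ = 0.0167 s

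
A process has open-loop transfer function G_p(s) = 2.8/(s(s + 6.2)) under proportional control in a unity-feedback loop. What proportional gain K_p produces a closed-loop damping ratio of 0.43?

K_p = 18.6

Closed-loop characteristic equation: s² + 6.2s + K_p·2.8 = 0.
So ω_n = √(2.8K_p) and 2ζω_n = 6.2, giving ζ = 6.2/(2√(2.8K_p)).
Setting ζ = 0.43: √(2.8K_p) = 6.2/(2·0.43) = 7.209, so K_p = 51.97/2.8 = 18.6.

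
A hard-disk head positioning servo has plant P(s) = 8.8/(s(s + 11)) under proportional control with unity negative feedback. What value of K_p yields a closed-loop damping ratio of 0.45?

Closed-loop characteristic equation: s² + 11s + K_p·8.8 = 0.
So ω_n = √(8.8K_p) and 2ζω_n = 11, giving ζ = 11/(2√(8.8K_p)).
Setting ζ = 0.45: √(8.8K_p) = 11/(2·0.45) = 12.22, so K_p = 149.4/8.8 = 17.

K_p = 17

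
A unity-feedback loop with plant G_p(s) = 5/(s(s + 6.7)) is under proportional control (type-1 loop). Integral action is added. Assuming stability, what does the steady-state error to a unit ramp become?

The integrator raises the loop to type 2, so K_v → ∞ and e_ss to a ramp is zero.

0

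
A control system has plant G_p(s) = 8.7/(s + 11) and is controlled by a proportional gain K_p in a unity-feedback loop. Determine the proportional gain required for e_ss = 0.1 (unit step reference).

Steady-state error for a unit step on this type-0 loop is 1/(1 + K_p·G_p(0)).
G_p(0) = 0.7909. Require 1/(1 + K_p·0.7909) = 0.1, so 1 + 0.7909·K_p = 10.
K_p = (10 − 1)/0.7909 = 11.4.

K_p = 11.4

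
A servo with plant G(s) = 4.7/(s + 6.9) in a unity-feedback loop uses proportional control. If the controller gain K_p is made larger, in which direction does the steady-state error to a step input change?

decrease

e_ss = 1/(1 + K_p·G(0)); a larger K_p raises the denominator, so e_ss decreases.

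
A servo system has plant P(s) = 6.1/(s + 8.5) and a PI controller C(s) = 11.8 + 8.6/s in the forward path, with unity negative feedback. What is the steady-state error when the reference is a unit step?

The open loop C(s)P(s) has a pole at the origin (type 1), so the static position error constant is infinite and e_ss = 1/(1+∞) = 0.

0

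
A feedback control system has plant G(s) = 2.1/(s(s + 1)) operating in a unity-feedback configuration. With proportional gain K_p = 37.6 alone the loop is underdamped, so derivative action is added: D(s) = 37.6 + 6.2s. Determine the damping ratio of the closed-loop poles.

Forward path: (37.6 + 6.2s)·2.1/(s(s+1)). The closed-loop characteristic equation is s² + (1 + 2.1·6.2)s + 2.1·37.6 = 0.
That is s² + 14.02s + 78.96 = 0, so ω_n = 8.886 rad/s and ζ = 14.02/(2·8.886) = 0.7889.

ζ = 0.789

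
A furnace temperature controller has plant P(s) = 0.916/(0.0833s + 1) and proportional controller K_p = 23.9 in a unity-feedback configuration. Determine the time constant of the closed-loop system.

Closed loop: T(s) = K_p·P/(1+K_p·P) = 21.89/(0.0833s + 1 + 21.89), with pole at s = −(1 + 21.89)/0.0833 = −274.8.
Closed-loop time constant τ = 1/274.8 = 0.00364 s.

τ = 0.00364 s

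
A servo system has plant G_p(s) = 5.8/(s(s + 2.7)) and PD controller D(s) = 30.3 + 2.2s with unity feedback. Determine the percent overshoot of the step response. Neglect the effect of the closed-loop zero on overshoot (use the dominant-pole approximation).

Forward path: (30.3 + 2.2s)·5.8/(s(s+2.7)). The closed-loop characteristic equation is s² + (2.7 + 5.8·2.2)s + 5.8·30.3 = 0.
That is s² + 15.46s + 175.7 = 0, so ω_n = 13.26 rad/s and ζ = 15.46/(2·13.26) = 0.5831.
%OS = 100·exp(−πζ/√(1−ζ²)) = 10.5%.

10.5%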